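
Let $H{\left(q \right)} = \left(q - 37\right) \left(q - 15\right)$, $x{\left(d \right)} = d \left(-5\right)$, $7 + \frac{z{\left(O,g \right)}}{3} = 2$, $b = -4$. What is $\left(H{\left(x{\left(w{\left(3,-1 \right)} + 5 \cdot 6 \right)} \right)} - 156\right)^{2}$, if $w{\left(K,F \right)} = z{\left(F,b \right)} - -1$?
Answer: $120099681$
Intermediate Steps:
$z{\left(O,g \right)} = -15$ ($z{\left(O,g \right)} = -21 + 3 \cdot 2 = -21 + 6 = -15$)
$w{\left(K,F \right)} = -14$ ($w{\left(K,F \right)} = -15 - -1 = -15 + 1 = -14$)
$x{\left(d \right)} = - 5 d$
$H{\left(q \right)} = \left(-37 + q\right) \left(-15 + q\right)$
$\left(H{\left(x{\left(w{\left(3,-1 \right)} + 5 \cdot 6 \right)} \right)} - 156\right)^{2} = \left(\left(555 + \left(- 5 \left(-14 + 5 \cdot 6\right)\right)^{2} - 52 \left(- 5 \left(-14 + 5 \cdot 6\right)\right)\right) - 156\right)^{2} = \left(\left(555 + \left(- 5 \left(-14 + 30\right)\right)^{2} - 52 \left(- 5 \left(-14 + 30\right)\right)\right) - 156\right)^{2} = \left(\left(555 + \left(\left(-5\right) 16\right)^{2} - 52 \left(\left(-5\right) 16\right)\right) - 156\right)^{2} = \left(\left(555 + \left(-80\right)^{2} - -4160\right) - 156\right)^{2} = \left(\left(555 + 6400 + 4160\right) - 156\right)^{2} = \left(11115 - 156\right)^{2} = 10959^{2} = 120099681$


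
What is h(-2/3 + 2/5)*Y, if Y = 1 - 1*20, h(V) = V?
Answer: 76/15 ≈ 5.0667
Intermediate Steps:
Y = -19 (Y = 1 - 20 = -19)
h(-2/3 + 2/5)*Y = (-2/3 + 2/5)*(-19) = -4/15*(-19) = 76/15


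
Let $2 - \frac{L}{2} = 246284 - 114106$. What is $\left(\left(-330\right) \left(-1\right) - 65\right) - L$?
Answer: $264617$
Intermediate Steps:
$L = -264352$ ($L = 4 - 2 \left(246284 - 114106\right) = 4 - 264356 = -264352$)
$\left(\left(-330\right) \left(-1\right) - 65\right) - L = \left(\left(-330\right) \left(-1\right) - 65\right) - -264352 = \left(330 - 65\right) + 264352 = 265 + 264352 = 264617$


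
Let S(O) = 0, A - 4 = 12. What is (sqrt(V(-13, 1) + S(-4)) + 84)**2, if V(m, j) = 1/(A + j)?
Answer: (1428 + sqrt(17))**2/289 ≈ 7096.8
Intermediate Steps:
A = 16 (A = 4 + 12 = 16)
V(m, j) = 1/(16 + j)
(sqrt(V(-13, 1) + S(-4)) + 84)**2 = (sqrt(1/(16 + 1) + 0) + 84)**2 = (sqrt(1/17 + 0) + 84)**2 = (sqrt(1/17) + 84)**2 = (sqrt(17)/17 + 84)**2 = (84 + sqrt(17)/17)**2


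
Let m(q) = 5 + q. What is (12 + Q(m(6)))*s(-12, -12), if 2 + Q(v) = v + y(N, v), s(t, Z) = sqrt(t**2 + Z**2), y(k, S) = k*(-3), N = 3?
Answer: 144*sqrt(2) ≈ 203.65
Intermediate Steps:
y(k, S) = -3*k
s(t, Z) = sqrt(Z**2 + t**2)
Q(v) = -11 + v (Q(v) = -2 + (v - 3*3) = -2 + (v - 9) = -2 + (-9 + v) = -11 + v)
(12 + Q(m(6)))*s(-12, -12) = (12 + (-11 + (5 + 6)))*sqrt((-12)**2 + (-12)**2) = (12 + (-11 + 11))*sqrt(144 + 144) = (12 + 0)*sqrt(288) = 12*(12*sqrt(2)) = 144*sqrt(2)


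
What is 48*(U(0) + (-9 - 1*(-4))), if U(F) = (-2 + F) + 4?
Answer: -144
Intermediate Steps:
U(F) = 2 + F
48*(U(0) + (-9 - 1*(-4))) = 48*((2 + 0) + (-9 - 1*(-4))) = 48*(2 + (-9 + 4)) = 48*(2 - 5) = 48*(-3) = -144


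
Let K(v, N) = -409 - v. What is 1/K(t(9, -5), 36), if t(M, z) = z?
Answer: -1/404 ≈ -0.0024752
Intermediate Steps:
1/K(t(9, -5), 36) = 1/(-409 - 1*(-5)) = 1/(-409 + 5) = 1/(-404) = -1/404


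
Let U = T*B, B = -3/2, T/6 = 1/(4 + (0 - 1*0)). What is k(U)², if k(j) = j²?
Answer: 6561/256 ≈ 25.629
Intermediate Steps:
T = 3/2 (T = 6/(4 + (0 - 1*0)) = 6/(4 + (0 + 0)) = 6/(4 + 0) = 6/4 = 6*(¼) = 3/2 ≈ 1.5000)
B = -3/2 (B = -3*½ = -3/2 ≈ -1.5000)
U = -9/4 (U = (3/2)*(-3/2) = -9/4 ≈ -2.2500)
k(U)² = ((-9/4)²)² = (81/16)² = 6561/256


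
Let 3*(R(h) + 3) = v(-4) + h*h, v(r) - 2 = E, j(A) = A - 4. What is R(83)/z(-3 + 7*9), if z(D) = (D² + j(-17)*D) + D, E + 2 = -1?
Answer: 2293/2400 ≈ 0.95542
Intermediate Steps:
E = -3 (E = -2 - 1 = -3)
j(A) = -4 + A
v(r) = -1 (v(r) = 2 - 3 = -1)
z(D) = D² - 20*D (z(D) = (D² + (-4 - 17)*D) + D = (D² - 21*D) + D = D² - 20*D)
R(h) = -10/3 + h²/3 (R(h) = -3 + (-1 + h*h)/3 = -3 + (-1 + h²)/3 = -3 + (-⅓ + h²/3) = -10/3 + h²/3)
R(83)/z(-3 + 7*9) = (-10/3 + (⅓)*83²)/(((-3 + 7*9)*(-20 + (-3 + 7*9)))) = (-10/3 + (⅓)*6889)/(((-3 + 63)*(-20 + (-3 + 63)))) = (-10/3 + 6889/3)/((60*(-20 + 60))) = 2293/((60*40)) = 2293/2400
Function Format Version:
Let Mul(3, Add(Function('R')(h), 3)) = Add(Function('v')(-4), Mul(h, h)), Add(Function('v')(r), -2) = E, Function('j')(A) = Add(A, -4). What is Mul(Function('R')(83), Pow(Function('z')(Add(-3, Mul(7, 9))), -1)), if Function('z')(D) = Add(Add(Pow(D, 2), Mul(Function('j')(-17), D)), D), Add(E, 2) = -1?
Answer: Rational(2293, 2400) ≈ 0.95542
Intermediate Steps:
E = -3 (E = Add(-2, -1) = -3)
Function('j')(A) = Add(-4, A)
Function('v')(r) = -1 (Function('v')(r) = Add(2, -3) = -1)
Function('z')(D) = Add(Pow(D, 2), Mul(-20, D)) (Function('z')(D) = Add(Add(Pow(D, 2), Mul(Add(-4, -17), D)), D) = Add(Add(Pow(D, 2), Mul(-21, D)), D) = Add(Pow(D, 2), Mul(-20, D)))
Function('R')(h) = Add(Rational(-10, 3), Mul(Rational(1, 3), Pow(h, 2))) (Function('R')(h) = Add(-3, Mul(Rational(1, 3), Add(-1, Mul(h, h)))) = Add(-3, Mul(Rational(1, 3), Add(-1, Pow(h, 2)))) = Add(-3, Add(Rational(-1, 3), Mul(Rational(1, 3), Pow(h, 2)))) = Add(Rational(-10, 3), Mul(Rational(1, 3), Pow(h, 2))))
Mul(Function('R')(83), Pow(Function('z')(Add(-3, Mul(7, 9))), -1)) = Mul(Add(Rational(-10, 3), Mul(Rational(1, 3), Pow(83, 2))), Pow(Mul(Add(-3, Mul(7, 9)), Add(-20, Add(-3, Mul(7, 9)))), -1)) = Mul(Add(Rational(-10, 3), Mul(Rational(1, 3), 6889)), Pow(Mul(Add(-3, 63), Add(-20, Add(-3, 63))), -1)) = Mul(Add(Rational(-10, 3), Rational(6889, 3)), Pow(Mul(60, Add(-20, 60)), -1)) = Mul(2293, Pow(Mul(60, 40), -1)) = Mul(2293, Pow(2400, -1)) = Mul(2293, Rational(1, 2400)) = Rational(2293, 2400)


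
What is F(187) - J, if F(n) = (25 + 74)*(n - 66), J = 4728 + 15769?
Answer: -8518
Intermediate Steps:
J = 20497
F(n) = -6534 + 99*n (F(n) = 99*(-66 + n) = -6534 + 99*n)
F(187) - J = (-6534 + 99*187) - 1*20497 = (-6534 + 18513) - 20497 = 11979 - 20497 = -8518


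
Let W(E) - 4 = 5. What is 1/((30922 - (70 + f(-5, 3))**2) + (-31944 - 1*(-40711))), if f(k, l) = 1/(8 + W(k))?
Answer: 289/10051640 ≈ 2.8752e-5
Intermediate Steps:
W(E) = 9 (W(E) = 4 + 5 = 9)
f(k, l) = 1/17 (f(k, l) = 1/(8 + 9) = 1/17)
1/((30922 - (70 + f(-5, 3))**2) + (-31944 - 1*(-40711))) = 1/((30922 - (70 + 1/17)**2) + (-31944 - 1*(-40711))) = 1/((30922 - (1191/17)**2) + (-31944 + 40711)) = 1/((30922 - 1*1418481/289) + 8767) = 1/((30922 - 1418481/289) + 8767) = 1/(7517977/289 + 8767) = 1/(10051640/289) = 289/10051640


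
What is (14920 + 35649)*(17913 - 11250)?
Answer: 336941247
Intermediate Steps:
(14920 + 35649)*(17913 - 11250) = 50569*6663 = 336941247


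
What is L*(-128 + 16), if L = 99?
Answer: -11088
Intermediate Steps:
L*(-128 + 16) = 99*(-128 + 16) = 99*(-112) = -11088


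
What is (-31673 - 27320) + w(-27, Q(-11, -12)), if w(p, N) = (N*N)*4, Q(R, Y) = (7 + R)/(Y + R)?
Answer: -31207233/529 ≈ -58993.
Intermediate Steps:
Q(R, Y) = (7 + R)/(R + Y)
w(p, N) = 4*N² (w(p, N) = N²*4 = 4*N²)
(-31673 - 27320) + w(-27, Q(-11, -12)) = (-31673 - 27320) + 4*((7 - 11)/(-11 - 12))² = -58993 + 4*(-4/(-23))² = -58993 + 4*(-1/23*(-4))² = -58993 + 4*(4/23)² = -58993 + 4*(16/529) = -58993 + 64/529 = -31207233/529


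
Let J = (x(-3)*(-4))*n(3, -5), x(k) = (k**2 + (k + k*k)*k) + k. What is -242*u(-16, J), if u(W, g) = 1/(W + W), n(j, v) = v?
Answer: 121/16 ≈ 7.5625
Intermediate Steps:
x(k) = k + k**2 + k*(k + k**2) (x(k) = (k**2 + (k + k**2)*k) + k = (k**2 + k*(k + k**2)) + k = k + k**2 + k*(k + k**2))
J = -240 (J = (-3*(1 + (-3)**2 + 2*(-3))*(-4))*(-5) = (-3*(1 + 9 - 6)*(-4))*(-5) = (-3*4*(-4))*(-5) = -12*(-4)*(-5) = 48*(-5) = -240)
u(W, g) = 1/(2*W)
-242*u(-16, J) = -121/(-16) = -121*(-1)/16 = -242*(-1/32) = 121/16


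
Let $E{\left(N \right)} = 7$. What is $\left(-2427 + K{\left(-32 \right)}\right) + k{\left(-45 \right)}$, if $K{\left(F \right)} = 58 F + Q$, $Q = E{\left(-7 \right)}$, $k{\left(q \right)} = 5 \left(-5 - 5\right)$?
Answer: $-4326$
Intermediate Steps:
$k{\left(q \right)} = -50$ ($k{\left(q \right)} = 5 \left(-10\right) = -50$)
$Q = 7$
$K{\left(F \right)} = 7 + 58 F$ ($K{\left(F \right)} = 58 F + 7 = 7 + 58 F$)
$\left(-2427 + K{\left(-32 \right)}\right) + k{\left(-45 \right)} = \left(-2427 + \left(7 + 58 \left(-32\right)\right)\right) - 50 = \left(-2427 + \left(7 - 1856\right)\right) - 50 = \left(-2427 - 1849\right) - 50 = -4276 - 50 = -4326$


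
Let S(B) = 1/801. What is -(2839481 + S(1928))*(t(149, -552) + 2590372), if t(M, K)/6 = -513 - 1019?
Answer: -5870698468212760/801 ≈ -7.3292e+12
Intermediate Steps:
t(M, K) = -9192 (t(M, K) = 6*(-513 - 1019) = 6*(-1532) = -9192)
S(B) = 1/801
-(2839481 + S(1928))*(t(149, -552) + 2590372) = -(2839481 + 1/801)*(-9192 + 2590372) = -2274424282*2581180/801 = -1*5870698468212760/801 = -5870698468212760/801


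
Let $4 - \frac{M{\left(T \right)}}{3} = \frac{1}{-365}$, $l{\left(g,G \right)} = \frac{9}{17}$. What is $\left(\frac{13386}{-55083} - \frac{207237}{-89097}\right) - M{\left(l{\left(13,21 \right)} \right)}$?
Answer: $- \frac{1975481992772}{199035718735} \approx -9.9253$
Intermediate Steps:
$l{\left(g,G \right)} = \frac{9}{17}$ ($l{\left(g,G \right)} = 9 \cdot \frac{1}{17} = \frac{9}{17}$)
$M{\left(T \right)} = \frac{4383}{365}$ ($M{\left(T \right)} = 12 - \frac{3}{-365} = 12 - - \frac{3}{365} = 12 + \frac{3}{365} = \frac{4383}{365}$)
$\left(\frac{13386}{-55083} - \frac{207237}{-89097}\right) - M{\left(l{\left(13,21 \right)} \right)} = \left(\frac{13386}{-55083} - \frac{207237}{-89097}\right) - \frac{4383}{365} = \left(13386 \left(- \frac{1}{55083}\right) - - \frac{69079}{29699}\right) - \frac{4383}{365} = \left(- \frac{4462}{18361} + \frac{69079}{29699}\right) - \frac{4383}{365} = \frac{1135842581}{545303339} - \frac{4383}{365} = - \frac{1975481992772}{199035718735}$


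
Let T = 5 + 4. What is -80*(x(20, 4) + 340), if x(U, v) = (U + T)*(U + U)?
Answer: -120000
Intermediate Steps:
T = 9
x(U, v) = 2*U*(9 + U) (x(U, v) = (U + 9)*(U + U) = (9 + U)*(2*U) = 2*U*(9 + U))
-80*(x(20, 4) + 340) = -80*(2*20*(9 + 20) + 340) = -80*(2*20*29 + 340) = -80*(1160 + 340) = -80*1500 = -120000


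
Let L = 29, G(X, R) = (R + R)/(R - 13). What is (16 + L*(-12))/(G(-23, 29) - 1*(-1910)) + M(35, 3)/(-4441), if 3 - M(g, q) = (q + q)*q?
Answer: -11565661/67987269 ≈ -0.17011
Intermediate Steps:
G(X, R) = 2*R/(-13 + R) (G(X, R) = (2*R)/(-13 + R) = 2*R/(-13 + R))
M(g, q) = 3 - 2*q² (M(g, q) = 3 - (q + q)*q = 3 - 2*q*q = 3 - 2*q²)
(16 + L*(-12))/(G(-23, 29) - 1*(-1910)) + M(35, 3)/(-4441) = (16 + 29*(-12))/(2*29/(-13 + 29) - 1*(-1910)) + (3 - 2*3²)/(-4441) = (16 - 348)/(2*29/16 + 1910) + (3 - 2*9)*(-1/4441) = -332/(2*29*(1/16) + 1910) + (3 - 18)*(-1/4441) = -332/(29/8 + 1910) - 15*(-1/4441) = -332/15309/8 + 15/4441 = -332*8/15309 + 15/4441 = -2656/15309 + 15/4441 = -11565661/67987269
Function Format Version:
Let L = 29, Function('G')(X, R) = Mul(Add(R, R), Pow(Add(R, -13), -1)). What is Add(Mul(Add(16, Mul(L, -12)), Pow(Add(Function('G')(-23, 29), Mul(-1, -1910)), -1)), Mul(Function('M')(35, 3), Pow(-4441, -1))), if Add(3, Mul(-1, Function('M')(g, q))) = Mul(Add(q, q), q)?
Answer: Rational(-11565661, 67987269) ≈ -0.17011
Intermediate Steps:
Function('G')(X, R) = Mul(2, R, Pow(Add(-13, R), -1)) (Function('G')(X, R) = Mul(Mul(2, R), Pow(Add(-13, R), -1)) = Mul(2, R, Pow(Add(-13, R), -1)))
Function('M')(g, q) = Add(3, Mul(-2, Pow(q, 2))) (Function('M')(g, q) = Add(3, Mul(-1, Mul(Add(q, q), q))) = Add(3, Mul(-1, Mul(Mul(2, q), q))) = Add(3, Mul(-1, Mul(2, Pow(q, 2)))) = Add(3, Mul(-2, Pow(q, 2))))
Add(Mul(Add(16, Mul(L, -12)), Pow(Add(Function('G')(-23, 29), Mul(-1, -1910)), -1)), Mul(Function('M')(35, 3), Pow(-4441, -1))) = Add(Mul(Add(16, Mul(29, -12)), Pow(Add(Mul(2, 29, Pow(Add(-13, 29), -1)), Mul(-1, -1910)), -1)), Mul(Add(3, Mul(-2, Pow(3, 2))), Pow(-4441, -1))) = Add(Mul(Add(16, -348), Pow(Add(Mul(2, 29, Pow(16, -1)), 1910), -1)), Mul(Add(3, Mul(-2, 9)), Rational(-1, 4441))) = Add(Mul(-332, Pow(Add(Mul(2, 29, Rational(1, 16)), 1910), -1)), Mul(Add(3, -18), Rational(-1, 4441))) = Add(Mul(-332, Pow(Add(Rational(29, 8), 1910), -1)), Mul(-15, Rational(-1, 4441))) = Add(Mul(-332, Pow(Rational(15309, 8), -1)), Rational(15, 4441)) = Add(Mul(-332, Rational(8, 15309)), Rational(15, 4441)) = Add(Rational(-2656, 15309), Rational(15, 4441)) = Rational(-11565661, 67987269)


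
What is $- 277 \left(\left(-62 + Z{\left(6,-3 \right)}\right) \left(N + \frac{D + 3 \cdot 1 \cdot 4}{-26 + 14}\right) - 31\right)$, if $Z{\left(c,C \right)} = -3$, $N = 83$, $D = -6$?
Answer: $\frac{2987999}{2} \approx 1.494 \cdot 10^{6}$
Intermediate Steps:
$- 277 \left(\left(-62 + Z{\left(6,-3 \right)}\right) \left(N + \frac{D + 3 \cdot 1 \cdot 4}{-26 + 14}\right) - 31\right) = - 277 \left(\left(-62 - 3\right) \left(83 + \frac{-6 + 3 \cdot 1 \cdot 4}{-26 + 14}\right) - 31\right) = - 277 \left(- 65 \left(83 + \frac{-6 + 3 \cdot 4}{-12}\right) - 31\right) = - 277 \left(- 65 \left(83 + \left(-6 + 12\right) \left(- \frac{1}{12}\right)\right) - 31\right) = - 277 \left(- 65 \left(83 + 6 \left(- \frac{1}{12}\right)\right) - 31\right) = - 277 \left(- 65 \left(83 - \frac{1}{2}\right) - 31\right) = - 277 \left(\left(-65\right) \frac{165}{2} - 31\right) = - 277 \left(- \frac{10725}{2} - 31\right) = \left(-277\right) \left(- \frac{10787}{2}\right) = \frac{2987999}{2}$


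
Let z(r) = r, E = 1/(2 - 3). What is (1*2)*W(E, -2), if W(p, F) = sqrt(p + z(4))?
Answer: 2*sqrt(3) ≈ 3.4641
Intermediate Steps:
E = -1 (E = 1/(-1) = -1)
W(p, F) = sqrt(4 + p) (W(p, F) = sqrt(p + 4) = sqrt(4 + p))
(1*2)*W(E, -2) = (1*2)*sqrt(4 - 1) = 2*sqrt(3)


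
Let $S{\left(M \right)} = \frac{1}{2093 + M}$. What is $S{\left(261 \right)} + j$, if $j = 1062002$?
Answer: $\frac{2499952709}{2354} \approx 1.062 \cdot 10^{6}$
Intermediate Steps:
$S{\left(261 \right)} + j = \frac{1}{2093 + 261} + 1062002 = \frac{1}{2354} + 1062002 = \frac{2499952709}{2354}$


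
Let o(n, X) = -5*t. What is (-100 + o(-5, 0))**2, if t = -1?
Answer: 9025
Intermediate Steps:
o(n, X) = 5 (o(n, X) = -5*(-1) = 5)
(-100 + o(-5, 0))**2 = (-100 + 5)**2 = (-95)**2 = 9025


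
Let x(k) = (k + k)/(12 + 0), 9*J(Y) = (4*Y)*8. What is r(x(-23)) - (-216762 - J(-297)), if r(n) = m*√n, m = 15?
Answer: 215706 + 5*I*√138/2 ≈ 2.1571e+5 + 29.368*I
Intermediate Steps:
J(Y) = 32*Y/9 (J(Y) = ((4*Y)*8)/9 = (32*Y)/9 = 32*Y/9)
x(k) = k/6 (x(k) = (2*k)/12 = (2*k)*(1/12) = k/6)
r(n) = 15*√n
r(x(-23)) - (-216762 - J(-297)) = 15*√((⅙)*(-23)) - (-216762 - 32*(-297)/9) = 15*√(-23/6) - (-216762 - 1*(-1056)) = 15*(I*√138/6) - (-216762 + 1056) = 5*I*√138/2 - 1*(-215706) = 5*I*√138/2 + 215706 = 215706 + 5*I*√138/2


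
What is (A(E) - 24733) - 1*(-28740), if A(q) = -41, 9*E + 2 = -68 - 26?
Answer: 3966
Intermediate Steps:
E = -32/3 (E = -2/9 + (-68 - 26)/9 = -2/9 + (1/9)*(-94) = -2/9 - 94/9 = -32/3 ≈ -10.667)
(A(E) - 24733) - 1*(-28740) = (-41 - 24733) - 1*(-28740) = -24774 + 28740 = 3966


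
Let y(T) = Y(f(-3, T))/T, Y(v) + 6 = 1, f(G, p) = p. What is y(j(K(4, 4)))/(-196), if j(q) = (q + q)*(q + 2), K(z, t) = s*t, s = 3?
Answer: 5/65856 ≈ 7.5923e-5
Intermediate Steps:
K(z, t) = 3*t
Y(v) = -5 (Y(v) = -6 + 1 = -5)
j(q) = 2*q*(2 + q) (j(q) = (2*q)*(2 + q) = 2*q*(2 + q))
y(T) = -5/T
y(j(K(4, 4)))/(-196) = -5*1/(24*(2 + 3*4))/(-196) = -5*1/(24*(2 + 12))*(-1/196) = -5/(2*12*14)*(-1/196) = -5/336*(-1/196) = 5/65856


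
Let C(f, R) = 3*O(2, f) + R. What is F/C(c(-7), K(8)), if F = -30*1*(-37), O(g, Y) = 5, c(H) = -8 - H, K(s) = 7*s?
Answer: 1110/71 ≈ 15.634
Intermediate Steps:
C(f, R) = 15 + R (C(f, R) = 3*5 + R = 15 + R)
F = 1110 (F = -30*(-37) = 1110)
F/C(c(-7), K(8)) = 1110/(15 + 7*8) = 1110/(15 + 56) = 1110/71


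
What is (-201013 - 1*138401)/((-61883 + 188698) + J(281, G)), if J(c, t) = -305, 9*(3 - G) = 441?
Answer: -56569/21085 ≈ -2.6829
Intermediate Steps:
G = -46 (G = 3 - ⅑*441 = 3 - 49 = -46)
(-201013 - 1*138401)/((-61883 + 188698) + J(281, G)) = (-201013 - 1*138401)/((-61883 + 188698) - 305) = (-201013 - 138401)/(126815 - 305) = -339414/126510 = -339414*1/126510 = -56569/21085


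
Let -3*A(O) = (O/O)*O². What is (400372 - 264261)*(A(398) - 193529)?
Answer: -100584804001/3 ≈ -3.3528e+10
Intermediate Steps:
A(O) = -O²/3 (A(O) = -O/O*O²/3 = -O²/3)
(400372 - 264261)*(A(398) - 193529) = (400372 - 264261)*(-⅓*398² - 193529) = 136111*(-⅓*158404 - 193529) = 136111*(-158404/3 - 193529) = 136111*(-738991/3) = -100584804001/3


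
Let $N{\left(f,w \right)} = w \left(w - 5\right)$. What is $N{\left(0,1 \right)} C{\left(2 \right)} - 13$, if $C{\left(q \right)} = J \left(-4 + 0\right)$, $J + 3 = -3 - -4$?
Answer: $-45$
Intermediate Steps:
$J = -2$ ($J = -3 - -1 = -3 + \left(-3 + 4\right) = -3 + 1 = -2$)
$N{\left(f,w \right)} = w \left(-5 + w\right)$
$C{\left(q \right)} = 8$ ($C{\left(q \right)} = - 2 \left(-4 + 0\right) = \left(-2\right) \left(-4\right) = 8$)
$N{\left(0,1 \right)} C{\left(2 \right)} - 13 = 1 \left(-5 + 1\right) 8 - 13 = 1 \left(-4\right) 8 - 13 = \left(-4\right) 8 - 13 = -32 - 13 = -45$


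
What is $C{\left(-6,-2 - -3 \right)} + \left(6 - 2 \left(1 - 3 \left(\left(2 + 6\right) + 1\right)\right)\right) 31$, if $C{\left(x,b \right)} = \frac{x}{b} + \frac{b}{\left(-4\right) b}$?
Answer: $\frac{7167}{4} \approx 1791.8$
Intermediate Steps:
$C{\left(x,b \right)} = - \frac{1}{4} + \frac{x}{b}$ ($C{\left(x,b \right)} = \frac{x}{b} + b \left(- \frac{1}{4 b}\right) = \frac{x}{b} - \frac{1}{4} = - \frac{1}{4} + \frac{x}{b}$)
$C{\left(-6,-2 - -3 \right)} + \left(6 - 2 \left(1 - 3 \left(\left(2 + 6\right) + 1\right)\right)\right) 31 = \frac{-6 - \frac{-2 - -3}{4}}{-2 - -3} + \left(6 - 2 \left(1 - 3 \left(\left(2 + 6\right) + 1\right)\right)\right) 31 = \frac{-6 - \frac{-2 + 3}{4}}{-2 + 3} + \left(6 - 2 \left(1 - 3 \left(8 + 1\right)\right)\right) 31 = \frac{-6 - \frac{1}{4}}{1} + \left(6 - 2 \left(1 - 27\right)\right) 31 = 1 \left(-6 - \frac{1}{4}\right) + \left(6 - 2 \left(1 - 27\right)\right) 31 = 1 \left(- \frac{25}{4}\right) + \left(6 - -52\right) 31 = - \frac{25}{4} + \left(6 + 52\right) 31 = - \frac{25}{4} + 58 \cdot 31 = - \frac{25}{4} + 1798 = \frac{7167}{4}$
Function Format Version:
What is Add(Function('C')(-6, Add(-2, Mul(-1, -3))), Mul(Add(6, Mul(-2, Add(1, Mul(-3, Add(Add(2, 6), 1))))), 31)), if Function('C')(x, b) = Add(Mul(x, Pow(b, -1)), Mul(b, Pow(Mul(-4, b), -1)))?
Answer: Rational(7167, 4) ≈ 1791.8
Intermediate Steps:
Function('C')(x, b) = Add(Rational(-1, 4), Mul(x, Pow(b, -1))) (Function('C')(x, b) = Add(Mul(x, Pow(b, -1)), Mul(b, Mul(Rational(-1, 4), Pow(b, -1)))) = Add(Mul(x, Pow(b, -1)), Rational(-1, 4)) = Add(Rational(-1, 4), Mul(x, Pow(b, -1))))
Add(Function('C')(-6, Add(-2, Mul(-1, -3))), Mul(Add(6, Mul(-2, Add(1, Mul(-3, Add(Add(2, 6), 1))))), 31)) = Add(Mul(Pow(Add(-2, Mul(-1, -3)), -1), Add(-6, Mul(Rational(-1, 4), Add(-2, Mul(-1, -3))))), Mul(Add(6, Mul(-2, Add(1, Mul(-3, Add(Add(2, 6), 1))))), 31)) = Add(Mul(Pow(Add(-2, 3), -1), Add(-6, Mul(Rational(-1, 4), Add(-2, 3)))), Mul(Add(6, Mul(-2, Add(1, Mul(-3, Add(8, 1))))), 31)) = Add(Mul(Pow(1, -1), Add(-6, Mul(Rational(-1, 4), 1))), Mul(Add(6, Mul(-2, Add(1, Mul(-3, 9)))), 31)) = Add(Mul(1, Add(-6, Rational(-1, 4))), Mul(Add(6, Mul(-2, Add(1, -27))), 31)) = Add(Mul(1, Rational(-25, 4)), Mul(Add(6, Mul(-2, -26)), 31)) = Add(Rational(-25, 4), Mul(Add(6, 52), 31)) = Add(Rational(-25, 4), Mul(58, 31)) = Add(Rational(-25, 4), 1798) = Rational(7167, 4)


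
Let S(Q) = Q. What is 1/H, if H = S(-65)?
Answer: -1/65 ≈ -0.015385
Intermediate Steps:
H = -65
1/H = 1/(-65) = -1/65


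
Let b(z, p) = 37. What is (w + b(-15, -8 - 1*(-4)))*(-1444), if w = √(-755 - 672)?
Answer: -53428 - 1444*I*√1427 ≈ -53428.0 - 54548.0*I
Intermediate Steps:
w = I*√1427 (w = √(-1427) = I*√1427 ≈ 37.776*I)
(w + b(-15, -8 - 1*(-4)))*(-1444) = (I*√1427 + 37)*(-1444) = (37 + I*√1427)*(-1444) = -53428 - 1444*I*√1427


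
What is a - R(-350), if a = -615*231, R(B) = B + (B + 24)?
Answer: -141389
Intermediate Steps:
R(B) = 24 + 2*B (R(B) = B + (24 + B) = 24 + 2*B)
a = -142065
a - R(-350) = -142065 - (24 + 2*(-350)) = -142065 - (24 - 700) = -142065 - 1*(-676) = -142065 + 676 = -141389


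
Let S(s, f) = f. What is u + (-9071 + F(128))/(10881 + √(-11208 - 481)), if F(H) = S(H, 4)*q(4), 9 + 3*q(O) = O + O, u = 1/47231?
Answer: -4662339774779/5592521163350 + 27217*I*√11689/355223550 ≈ -0.83367 + 0.0082837*I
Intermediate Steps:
u = 1/47231 ≈ 2.1173e-5
q(O) = -3 + 2*O/3 (q(O) = -3 + (O + O)/3 = -3 + (2*O)/3 = -3 + 2*O/3)
F(H) = -4/3 (F(H) = 4*(-3 + (⅔)*4) = 4*(-3 + 8/3) = 4*(-⅓) = -4/3)
u + (-9071 + F(128))/(10881 + √(-11208 - 481)) = 1/47231 + (-9071 - 4/3)/(10881 + √(-11208 - 481)) = 1/47231 - 27217/(3*(10881 + √(-11689))) = 1/47231 - 27217/(3*(10881 + I*√11689))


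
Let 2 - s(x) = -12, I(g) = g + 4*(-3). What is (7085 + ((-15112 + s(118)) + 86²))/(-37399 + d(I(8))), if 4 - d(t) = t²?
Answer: 617/37411 ≈ 0.016492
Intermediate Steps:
I(g) = -12 + g (I(g) = g - 12 = -12 + g)
s(x) = 14 (s(x) = 2 - 1*(-12) = 2 + 12 = 14)
d(t) = 4 - t²
(7085 + ((-15112 + s(118)) + 86²))/(-37399 + d(I(8))) = (7085 + ((-15112 + 14) + 86²))/(-37399 + (4 - (-12 + 8)²)) = (7085 + (-15098 + 7396))/(-37399 + (4 - 1*(-4)²)) = (7085 - 7702)/(-37399 + (4 - 1*16)) = -617/(-37399 + (4 - 16)) = -617/(-37399 - 12) = -617/(-37411) = -617*(-1/37411) = 617/37411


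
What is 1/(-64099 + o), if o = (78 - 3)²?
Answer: -1/58474 ≈ -1.7102e-5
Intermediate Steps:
o = 5625 (o = 75² = 5625)
1/(-64099 + o) = 1/(-64099 + 5625) = 1/(-58474) = -1/58474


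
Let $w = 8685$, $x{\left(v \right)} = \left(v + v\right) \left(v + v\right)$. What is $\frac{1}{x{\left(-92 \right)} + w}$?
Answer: $\frac{1}{42541} \approx 2.3507 \cdot 10^{-5}$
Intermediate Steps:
$x{\left(v \right)} = 4 v^{2}$ ($x{\left(v \right)} = 2 v 2 v = 4 v^{2}$)
$\frac{1}{x{\left(-92 \right)} + w} = \frac{1}{4 \left(-92\right)^{2} + 8685} = \frac{1}{4 \cdot 8464 + 8685} = \frac{1}{33856 + 8685} = \frac{1}{42541}$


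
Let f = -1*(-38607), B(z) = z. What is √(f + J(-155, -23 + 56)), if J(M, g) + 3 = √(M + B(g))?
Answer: √(38604 + I*√122) ≈ 196.48 + 0.028*I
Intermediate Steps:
f = 38607
J(M, g) = -3 + √(M + g)
√(f + J(-155, -23 + 56)) = √(38607 + (-3 + √(-155 + (-23 + 56)))) = √(38607 + (-3 + √(-155 + 33))) = √(38607 + (-3 + √(-122))) = √(38607 + (-3 + I*√122)) = √(38604 + I*√122)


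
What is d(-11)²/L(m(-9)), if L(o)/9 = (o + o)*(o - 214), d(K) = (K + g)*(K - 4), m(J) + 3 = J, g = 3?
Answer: 100/339 ≈ 0.29499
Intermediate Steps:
m(J) = -3 + J
d(K) = (-4 + K)*(3 + K) (d(K) = (K + 3)*(K - 4) = (3 + K)*(-4 + K) = (-4 + K)*(3 + K))
L(o) = 18*o*(-214 + o) (L(o) = 9*((o + o)*(o - 214)) = 9*((2*o)*(-214 + o)) = 9*(2*o*(-214 + o)) = 18*o*(-214 + o))
d(-11)²/L(m(-9)) = (-12 + (-11)² - 1*(-11))²/((18*(-3 - 9)*(-214 + (-3 - 9)))) = (-12 + 121 + 11)²/((18*(-12)*(-214 - 12))) = 120²/((18*(-12)*(-226))) = 14400/48816 = 14400*(1/48816) = 100/339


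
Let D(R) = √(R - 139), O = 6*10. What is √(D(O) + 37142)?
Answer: √(37142 + I*√79) ≈ 192.72 + 0.023*I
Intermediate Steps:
O = 60
D(R) = √(-139 + R)
√(D(O) + 37142) = √(√(-139 + 60) + 37142) = √(√(-79) + 37142) = √(I*√79 + 37142) = √(37142 + I*√79)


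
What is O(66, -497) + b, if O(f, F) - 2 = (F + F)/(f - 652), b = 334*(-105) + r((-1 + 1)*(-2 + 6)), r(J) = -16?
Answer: -10279115/293 ≈ -35082.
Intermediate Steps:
b = -35086 (b = 334*(-105) - 16 = -35070 - 16 = -35086)
O(f, F) = 2 + 2*F/(-652 + f) (O(f, F) = 2 + (F + F)/(f - 652) = 2 + (2*F)/(-652 + f) = 2 + 2*F/(-652 + f))
O(66, -497) + b = 2*(-652 - 497 + 66)/(-652 + 66) - 35086 = 2*(-1083)/(-586) - 35086 = 2*(-1/586)*(-1083) - 35086 = 1083/293 - 35086 = -10279115/293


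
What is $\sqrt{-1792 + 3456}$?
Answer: $8 \sqrt{26} \approx 40.792$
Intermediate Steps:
$\sqrt{-1792 + 3456} = \sqrt{1664} = 8 \sqrt{26}$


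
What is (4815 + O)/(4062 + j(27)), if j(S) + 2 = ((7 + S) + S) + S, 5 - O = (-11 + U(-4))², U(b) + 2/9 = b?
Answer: 371651/335988 ≈ 1.1061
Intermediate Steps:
U(b) = -2/9 + b
O = -18364/81 (O = 5 - (-11 + (-2/9 - 4))² = 5 - (-11 - 38/9)² = 5 - (-137/9)² = 5 - 1*18769/81 = 5 - 18769/81 = -18364/81 ≈ -226.72)
j(S) = 5 + 3*S (j(S) = -2 + (((7 + S) + S) + S) = -2 + ((7 + 2*S) + S) = -2 + (7 + 3*S) = 5 + 3*S)
(4815 + O)/(4062 + j(27)) = (4815 - 18364/81)/(4062 + (5 + 3*27)) = 371651/(81*(4062 + (5 + 81))) = 371651/(81*(4062 + 86)) = (371651/81)/4148 = (371651/81)*(1/4148) = 371651/335988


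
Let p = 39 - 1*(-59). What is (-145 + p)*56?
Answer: -2632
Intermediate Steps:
p = 98 (p = 39 + 59 = 98)
(-145 + p)*56 = (-145 + 98)*56 = -47*56 = -2632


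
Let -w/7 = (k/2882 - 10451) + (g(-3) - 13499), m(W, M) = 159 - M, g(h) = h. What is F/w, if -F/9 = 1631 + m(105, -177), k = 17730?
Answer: -3644289/34507408 ≈ -0.10561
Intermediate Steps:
w = 241551856/1441 (w = -7*((17730/2882 - 10451) + (-3 - 13499)) = -7*((17730*(1/2882) - 10451) - 13502) = -7*((8865/1441 - 10451) - 13502) = -7*(-15051026/1441 - 13502) = -7*(-34507408/1441) = 241551856/1441 ≈ 1.6763e+5)
F = -17703 (F = -9*(1631 + (159 - 1*(-177))) = -9*(1631 + (159 + 177)) = -9*(1631 + 336) = -9*1967 = -17703)
F/w = -17703/241551856/1441 = -17703*1441/241551856 = -3644289/34507408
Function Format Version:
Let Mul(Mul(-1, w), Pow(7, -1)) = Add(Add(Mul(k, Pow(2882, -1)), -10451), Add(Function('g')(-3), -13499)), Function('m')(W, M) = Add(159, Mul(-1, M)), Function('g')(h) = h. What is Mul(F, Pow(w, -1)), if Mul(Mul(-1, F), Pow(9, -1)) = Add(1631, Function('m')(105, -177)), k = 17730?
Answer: Rational(-3644289, 34507408) ≈ -0.10561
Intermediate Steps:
w = Rational(241551856, 1441) (w = Mul(-7, Add(Add(Mul(17730, Pow(2882, -1)), -10451), Add(-3, -13499))) = Mul(-7, Add(Add(Mul(17730, Rational(1, 2882)), -10451), -13502)) = Mul(-7, Add(Add(Rational(8865, 1441), -10451), -13502)) = Mul(-7, Add(Rational(-15051026, 1441), -13502)) = Mul(-7, Rational(-34507408, 1441)) = Rational(241551856, 1441) ≈ 1.6763e+5)
F = -17703 (F = Mul(-9, Add(1631, Add(159, Mul(-1, -177)))) = Mul(-9, Add(1631, Add(159, 177))) = Mul(-9, Add(1631, 336)) = Mul(-9, 1967) = -17703)
Mul(F, Pow(w, -1)) = Mul(-17703, Pow(Rational(241551856, 1441), -1)) = Mul(-17703, Rational(1441, 241551856)) = Rational(-3644289, 34507408)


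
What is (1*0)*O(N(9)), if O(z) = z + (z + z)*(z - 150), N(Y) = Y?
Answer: 0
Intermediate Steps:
O(z) = z + 2*z*(-150 + z) (O(z) = z + (2*z)*(-150 + z) = z + 2*z*(-150 + z))
(1*0)*O(N(9)) = (1*0)*(9*(-299 + 2*9)) = 0*(9*(-299 + 18)) = 0*(9*(-281)) = 0*(-2529) = 0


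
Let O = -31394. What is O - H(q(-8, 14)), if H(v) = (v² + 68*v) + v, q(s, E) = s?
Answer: -30906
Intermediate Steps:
H(v) = v² + 69*v
O - H(q(-8, 14)) = -31394 - (-8)*(69 - 8) = -31394 - (-8)*61 = -31394 - 1*(-488) = -31394 + 488 = -30906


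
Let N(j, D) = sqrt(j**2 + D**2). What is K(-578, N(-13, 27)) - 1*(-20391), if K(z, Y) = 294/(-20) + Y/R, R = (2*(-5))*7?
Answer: 203763/10 - sqrt(898)/70 ≈ 20376.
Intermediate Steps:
N(j, D) = sqrt(D**2 + j**2)
R = -70 (R = -10*7 = -70)
K(z, Y) = -147/10 - Y/70 (K(z, Y) = 294/(-20) + Y/(-70) = 294*(-1/20) + Y*(-1/70) = -147/10 - Y/70)
K(-578, N(-13, 27)) - 1*(-20391) = (-147/10 - sqrt(27**2 + (-13)**2)/70) - 1*(-20391) = (-147/10 - sqrt(729 + 169)/70) + 20391 = (-147/10 - sqrt(898)/70) + 20391 = 203763/10 - sqrt(898)/70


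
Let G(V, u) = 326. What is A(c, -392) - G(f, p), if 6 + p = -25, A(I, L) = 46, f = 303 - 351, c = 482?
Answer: -280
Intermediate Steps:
f = -48
p = -31 (p = -6 - 25 = -31)
A(c, -392) - G(f, p) = 46 - 1*326 = 46 - 326 = -280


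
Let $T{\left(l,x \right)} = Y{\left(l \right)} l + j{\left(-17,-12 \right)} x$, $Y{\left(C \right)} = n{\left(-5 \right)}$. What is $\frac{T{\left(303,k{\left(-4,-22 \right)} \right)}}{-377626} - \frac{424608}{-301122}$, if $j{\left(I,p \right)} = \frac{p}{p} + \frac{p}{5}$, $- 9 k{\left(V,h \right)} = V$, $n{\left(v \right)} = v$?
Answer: $\frac{401998519507}{284278740930} \approx 1.4141$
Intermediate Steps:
$Y{\left(C \right)} = -5$
$k{\left(V,h \right)} = - \frac{V}{9}$
$j{\left(I,p \right)} = 1 + \frac{p}{5}$ ($j{\left(I,p \right)} = 1 + p \frac{1}{5} = 1 + \frac{p}{5}$)
$T{\left(l,x \right)} = - 5 l - \frac{7 x}{5}$ ($T{\left(l,x \right)} = - 5 l + \left(1 + \frac{1}{5} \left(-12\right)\right) x = - 5 l + \left(1 - \frac{12}{5}\right) x = - 5 l - \frac{7 x}{5}$)
$\frac{T{\left(303,k{\left(-4,-22 \right)} \right)}}{-377626} - \frac{424608}{-301122} = \frac{\left(-5\right) 303 - \frac{7 \left(\left(- \frac{1}{9}\right) \left(-4\right)\right)}{5}}{-377626} - \frac{424608}{-301122} = \left(-1515 - \frac{28}{45}\right) \left(- \frac{1}{377626}\right) - - \frac{70768}{50187} = \left(-1515 - \frac{28}{45}\right) \left(- \frac{1}{377626}\right) + \frac{70768}{50187} = \left(- \frac{68203}{45}\right) \left(- \frac{1}{377626}\right) + \frac{70768}{50187} = \frac{68203}{16993170} + \frac{70768}{50187} = \frac{401998519507}{284278740930}$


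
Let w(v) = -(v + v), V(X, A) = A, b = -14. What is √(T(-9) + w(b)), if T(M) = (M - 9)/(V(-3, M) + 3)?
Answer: √31 ≈ 5.5678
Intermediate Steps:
T(M) = (-9 + M)/(3 + M) (T(M) = (M - 9)/(M + 3) = (-9 + M)/(3 + M))
w(v) = -2*v
√(T(-9) + w(b)) = √((-9 - 9)/(3 - 9) - 2*(-14)) = √(-18/(-6) + 28) = √(-⅙*(-18) + 28) = √(3 + 28) = √31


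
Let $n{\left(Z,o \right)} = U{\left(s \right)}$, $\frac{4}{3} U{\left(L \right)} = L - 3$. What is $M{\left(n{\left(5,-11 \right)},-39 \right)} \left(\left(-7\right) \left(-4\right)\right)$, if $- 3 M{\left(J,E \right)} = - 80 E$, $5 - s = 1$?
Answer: $-29120$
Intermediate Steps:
$s = 4$ ($s = 5 - 1 = 4$)
$U{\left(L \right)} = - \frac{9}{4} + \frac{3 L}{4}$ ($U{\left(L \right)} = \frac{3 \left(L - 3\right)}{4} = \frac{3 \left(-3 + L\right)}{4} = - \frac{9}{4} + \frac{3 L}{4}$)
$n{\left(Z,o \right)} = \frac{3}{4}$ ($n{\left(Z,o \right)} = - \frac{9}{4} + \frac{3}{4} \cdot 4 = - \frac{9}{4} + 3 = \frac{3}{4}$)
$M{\left(J,E \right)} = \frac{80 E}{3}$ ($M{\left(J,E \right)} = - \frac{\left(-80\right) E}{3} = \frac{80 E}{3}$)
$M{\left(n{\left(5,-11 \right)},-39 \right)} \left(\left(-7\right) \left(-4\right)\right) = \frac{80}{3} \left(-39\right) \left(\left(-7\right) \left(-4\right)\right) = \left(-1040\right) 28 = -29120$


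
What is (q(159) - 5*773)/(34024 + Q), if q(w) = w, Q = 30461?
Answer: -3706/64485 ≈ -0.057471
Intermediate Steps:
(q(159) - 5*773)/(34024 + Q) = (159 - 5*773)/(34024 + 30461) = (159 - 3865)/64485 = -3706*1/64485 = -3706/64485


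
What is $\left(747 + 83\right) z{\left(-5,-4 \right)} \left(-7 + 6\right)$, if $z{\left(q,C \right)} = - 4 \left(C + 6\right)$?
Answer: $6640$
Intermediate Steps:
$z{\left(q,C \right)} = -24 - 4 C$ ($z{\left(q,C \right)} = - 4 \left(6 + C\right) = -24 - 4 C$)
$\left(747 + 83\right) z{\left(-5,-4 \right)} \left(-7 + 6\right) = \left(747 + 83\right) \left(-24 - -16\right) \left(-7 + 6\right) = 830 \left(-24 + 16\right) \left(-1\right) = 830 \left(\left(-8\right) \left(-1\right)\right) = 830 \cdot 8 = 6640$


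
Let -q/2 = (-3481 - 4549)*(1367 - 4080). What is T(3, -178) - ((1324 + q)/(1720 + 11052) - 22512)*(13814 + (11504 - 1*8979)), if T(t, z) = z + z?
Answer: 1352429851312/3193 ≈ 4.2356e+8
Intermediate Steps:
T(t, z) = 2*z
q = -43570780 (q = -2*(-3481 - 4549)*(1367 - 4080) = -(-16060)*(-2713) = -2*21785390 = -43570780)
T(3, -178) - ((1324 + q)/(1720 + 11052) - 22512)*(13814 + (11504 - 1*8979)) = 2*(-178) - ((1324 - 43570780)/(1720 + 11052) - 22512)*(13814 + (11504 - 1*8979)) = -356 - (-43569456/12772 - 22512)*(13814 + (11504 - 8979)) = -356 - (-43569456*1/12772 - 22512)*(13814 + 2525) = -356 - (-10892364/3193 - 22512)*16339 = -356 - (-82773180)*16339/3193 = -356 - 1*(-1352430988020/3193) = -356 + 1352430988020/3193 = 1352429851312/3193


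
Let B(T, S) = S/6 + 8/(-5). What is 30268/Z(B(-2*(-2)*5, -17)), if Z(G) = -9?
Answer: -30268/9 ≈ -3363.1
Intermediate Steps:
B(T, S) = -8/5 + S/6 (B(T, S) = S*(1/6) + 8*(-1/5) = S/6 - 8/5 = -8/5 + S/6)
30268/Z(B(-2*(-2)*5, -17)) = 30268/(-9) = 30268*(-1/9) = -30268/9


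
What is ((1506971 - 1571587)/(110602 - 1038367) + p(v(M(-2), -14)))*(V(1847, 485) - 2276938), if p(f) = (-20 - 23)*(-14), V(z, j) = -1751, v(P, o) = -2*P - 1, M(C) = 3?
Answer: -424276051873198/309255 ≈ -1.3719e+9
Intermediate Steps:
v(P, o) = -1 - 2*P
p(f) = 602 (p(f) = -43*(-14) = 602)
((1506971 - 1571587)/(110602 - 1038367) + p(v(M(-2), -14)))*(V(1847, 485) - 2276938) = ((1506971 - 1571587)/(110602 - 1038367) + 602)*(-1751 - 2276938) = (-64616/(-927765) + 602)*(-2278689) = (-64616*(-1/927765) + 602)*(-2278689) = (64616/927765 + 602)*(-2278689) = (558579146/927765)*(-2278689) = -424276051873198/309255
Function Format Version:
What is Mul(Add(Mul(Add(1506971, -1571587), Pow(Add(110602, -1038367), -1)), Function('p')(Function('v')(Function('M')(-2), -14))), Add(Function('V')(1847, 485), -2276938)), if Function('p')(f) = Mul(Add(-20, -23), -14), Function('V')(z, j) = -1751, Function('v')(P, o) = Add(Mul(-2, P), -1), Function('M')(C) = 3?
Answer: Rational(-424276051873198, 309255) ≈ -1.3719e+9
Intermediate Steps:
Function('v')(P, o) = Add(-1, Mul(-2, P))
Function('p')(f) = 602 (Function('p')(f) = Mul(-43, -14) = 602)
Mul(Add(Mul(Add(1506971, -1571587), Pow(Add(110602, -1038367), -1)), Function('p')(Function('v')(Function('M')(-2), -14))), Add(Function('V')(1847, 485), -2276938)) = Mul(Add(Mul(Add(1506971, -1571587), Pow(Add(110602, -1038367), -1)), 602), Add(-1751, -2276938)) = Mul(Add(Mul(-64616, Pow(-927765, -1)), 602), -2278689) = Mul(Add(Mul(-64616, Rational(-1, 927765)), 602), -2278689) = Mul(Add(Rational(64616, 927765), 602), -2278689) = Mul(Rational(558579146, 927765), -2278689) = Rational(-424276051873198, 309255)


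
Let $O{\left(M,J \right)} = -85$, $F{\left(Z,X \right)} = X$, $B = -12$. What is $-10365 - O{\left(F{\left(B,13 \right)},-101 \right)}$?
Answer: $-10280$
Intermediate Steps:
$-10365 - O{\left(F{\left(B,13 \right)},-101 \right)} = -10365 - -85 = -10365 + 85 = -10280$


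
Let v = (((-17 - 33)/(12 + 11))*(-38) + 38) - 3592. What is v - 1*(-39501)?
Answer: 828681/23 ≈ 36030.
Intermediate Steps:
v = -79842/23 (v = (-50/23*(-38) + 38) - 3592 = (1900/23 + 38) - 3592 = 2774/23 - 3592 = -79842/23 ≈ -3471.4)
v - 1*(-39501) = -79842/23 - 1*(-39501) = -79842/23 + 39501 = 828681/23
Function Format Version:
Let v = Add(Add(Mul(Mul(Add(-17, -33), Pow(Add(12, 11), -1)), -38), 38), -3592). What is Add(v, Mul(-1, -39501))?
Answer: Rational(828681, 23) ≈ 36030.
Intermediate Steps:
v = Rational(-79842, 23) (v = Add(Add(Mul(Mul(-50, Pow(23, -1)), -38), 38), -3592) = Add(Add(Mul(Mul(-50, Rational(1, 23)), -38), 38), -3592) = Add(Add(Mul(Rational(-50, 23), -38), 38), -3592) = Add(Add(Rational(1900, 23), 38), -3592) = Add(Rational(2774, 23), -3592) = Rational(-79842, 23) ≈ -3471.4)
Add(v, Mul(-1, -39501)) = Add(Rational(-79842, 23), Mul(-1, -39501)) = Add(Rational(-79842, 23), 39501) = Rational(828681, 23)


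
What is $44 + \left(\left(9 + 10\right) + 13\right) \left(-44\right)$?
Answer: $-1364$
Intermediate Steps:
$44 + \left(\left(9 + 10\right) + 13\right) \left(-44\right) = 44 + \left(19 + 13\right) \left(-44\right) = 44 + 32 \left(-44\right) = 44 - 1408 = -1364$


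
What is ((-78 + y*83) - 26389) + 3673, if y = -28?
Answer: -25118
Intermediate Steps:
((-78 + y*83) - 26389) + 3673 = ((-78 - 28*83) - 26389) + 3673 = ((-78 - 2324) - 26389) + 3673 = (-2402 - 26389) + 3673 = -28791 + 3673 = -25118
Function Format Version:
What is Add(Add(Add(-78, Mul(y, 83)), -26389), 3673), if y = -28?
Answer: -25118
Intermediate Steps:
Add(Add(Add(-78, Mul(y, 83)), -26389), 3673) = Add(Add(Add(-78, Mul(-28, 83)), -26389), 3673) = Add(Add(Add(-78, -2324), -26389), 3673) = Add(Add(-2402, -26389), 3673) = Add(-28791, 3673) = -25118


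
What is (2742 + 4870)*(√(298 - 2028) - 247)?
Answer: -1880164 + 7612*I*√1730 ≈ -1.8802e+6 + 3.1661e+5*I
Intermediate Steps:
(2742 + 4870)*(√(298 - 2028) - 247) = 7612*(√(-1730) - 247) = 7612*(I*√1730 - 247) = 7612*(-247 + I*√1730) = -1880164 + 7612*I*√1730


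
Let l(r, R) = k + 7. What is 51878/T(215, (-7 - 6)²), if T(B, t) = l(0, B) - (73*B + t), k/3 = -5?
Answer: -25939/7936 ≈ -3.2685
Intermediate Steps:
k = -15 (k = 3*(-5) = -15)
l(r, R) = -8 (l(r, R) = -15 + 7 = -8)
T(B, t) = -8 - t - 73*B (T(B, t) = -8 - (73*B + t) = -8 - (t + 73*B) = -8 + (-t - 73*B) = -8 - t - 73*B)
51878/T(215, (-7 - 6)²) = 51878/(-8 - (-7 - 6)² - 73*215) = 51878/(-8 - 1*(-13)² - 15695) = 51878/(-8 - 1*169 - 15695) = 51878/(-8 - 169 - 15695) = 51878/(-15872) = 51878*(-1/15872) = -25939/7936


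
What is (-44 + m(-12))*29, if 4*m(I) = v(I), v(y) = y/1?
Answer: -1363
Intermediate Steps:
v(y) = y (v(y) = y*1 = y)
m(I) = I/4
(-44 + m(-12))*29 = (-44 + (¼)*(-12))*29 = (-44 - 3)*29 = -47*29 = -1363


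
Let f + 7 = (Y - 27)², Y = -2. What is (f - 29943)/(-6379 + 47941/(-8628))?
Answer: 251152452/55085953 ≈ 4.5593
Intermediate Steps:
f = 834 (f = -7 + (-2 - 27)² = -7 + (-29)² = -7 + 841 = 834)
(f - 29943)/(-6379 + 47941/(-8628)) = (834 - 29943)/(-6379 + 47941/(-8628)) = -29109/(-6379 + 47941*(-1/8628)) = -29109/(-6379 - 47941/8628) = -29109/(-55085953/8628) = -29109*(-8628/55085953) = 251152452/55085953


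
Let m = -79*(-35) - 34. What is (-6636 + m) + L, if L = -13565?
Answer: -17470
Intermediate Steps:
m = 2731 (m = 2765 - 34 = 2731)
(-6636 + m) + L = (-6636 + 2731) - 13565 = -3905 - 13565 = -17470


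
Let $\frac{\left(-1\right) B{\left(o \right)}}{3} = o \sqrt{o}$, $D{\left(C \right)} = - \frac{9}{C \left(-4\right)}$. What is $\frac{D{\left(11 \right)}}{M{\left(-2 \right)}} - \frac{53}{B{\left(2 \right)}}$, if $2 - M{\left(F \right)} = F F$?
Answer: $- \frac{9}{88} + \frac{53 \sqrt{2}}{12} \approx 6.1438$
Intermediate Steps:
$D{\left(C \right)} = \frac{9}{4 C}$ ($D{\left(C \right)} = - \frac{9}{\left(-4\right) C} = - 9 \left(- \frac{1}{4 C}\right) = \frac{9}{4 C}$)
$B{\left(o \right)} = - 3 o^{\frac{3}{2}}$ ($B{\left(o \right)} = - 3 o \sqrt{o} = - 3 o^{\frac{3}{2}}$)
$M{\left(F \right)} = 2 - F^{2}$ ($M{\left(F \right)} = 2 - F F = 2 - F^{2}$)
$\frac{D{\left(11 \right)}}{M{\left(-2 \right)}} - \frac{53}{B{\left(2 \right)}} = \frac{\frac{9}{4} \cdot \frac{1}{11}}{2 - \left(-2\right)^{2}} - \frac{53}{\left(-3\right) 2^{\frac{3}{2}}} = \frac{\frac{9}{4} \cdot \frac{1}{11}}{2 - 4} - \frac{53}{\left(-3\right) 2 \sqrt{2}} = \frac{9}{44 \left(2 - 4\right)} - \frac{53}{\left(-6\right) \sqrt{2}} = \frac{9}{44 \left(-2\right)} - 53 \left(- \frac{\sqrt{2}}{12}\right) = \frac{9}{44} \left(- \frac{1}{2}\right) + \frac{53 \sqrt{2}}{12} = - \frac{9}{88} + \frac{53 \sqrt{2}}{12}$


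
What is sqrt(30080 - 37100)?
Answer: 6*I*sqrt(195) ≈ 83.785*I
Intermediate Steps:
sqrt(30080 - 37100) = sqrt(-7020) = 6*I*sqrt(195)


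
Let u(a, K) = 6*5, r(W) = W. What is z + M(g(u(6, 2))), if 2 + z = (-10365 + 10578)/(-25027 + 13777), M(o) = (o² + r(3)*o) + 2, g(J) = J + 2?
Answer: 4199929/3750 ≈ 1120.0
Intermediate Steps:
u(a, K) = 30
g(J) = 2 + J
M(o) = 2 + o² + 3*o (M(o) = (o² + 3*o) + 2 = 2 + o² + 3*o)
z = -7571/3750 (z = -2 + (-10365 + 10578)/(-25027 + 13777) = -2 + 213/(-11250) = -2 + 213*(-1/11250) = -2 - 71/3750 = -7571/3750 ≈ -2.0189)
z + M(g(u(6, 2))) = -7571/3750 + (2 + (2 + 30)² + 3*(2 + 30)) = -7571/3750 + (2 + 32² + 3*32) = -7571/3750 + (2 + 1024 + 96) = -7571/3750 + 1122 = 4199929/3750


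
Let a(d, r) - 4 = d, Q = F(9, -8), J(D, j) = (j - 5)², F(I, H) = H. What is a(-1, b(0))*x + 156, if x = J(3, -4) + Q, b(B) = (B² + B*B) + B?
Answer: 375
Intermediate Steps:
b(B) = B + 2*B² (b(B) = (B² + B²) + B = 2*B² + B = B + 2*B²)
J(D, j) = (-5 + j)²
Q = -8
a(d, r) = 4 + d
x = 73 (x = (-5 - 4)² - 8 = (-9)² - 8 = 81 - 8 = 73)
a(-1, b(0))*x + 156 = (4 - 1)*73 + 156 = 3*73 + 156 = 219 + 156 = 375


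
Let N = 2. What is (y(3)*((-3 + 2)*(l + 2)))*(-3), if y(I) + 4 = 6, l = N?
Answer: 24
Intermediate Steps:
l = 2
y(I) = 2 (y(I) = -4 + 6 = 2)
(y(3)*((-3 + 2)*(l + 2)))*(-3) = (2*((-3 + 2)*(2 + 2)))*(-3) = (2*(-1*4))*(-3) = (2*(-4))*(-3) = -8*(-3) = 24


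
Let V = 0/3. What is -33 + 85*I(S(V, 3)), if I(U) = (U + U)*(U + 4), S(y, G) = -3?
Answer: -543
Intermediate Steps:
V = 0 (V = 0*(1/3) = 0)
I(U) = 2*U*(4 + U) (I(U) = (2*U)*(4 + U) = 2*U*(4 + U))
-33 + 85*I(S(V, 3)) = -33 + 85*(2*(-3)*(4 - 3)) = -33 + 85*(2*(-3)*1) = -33 + 85*(-6) = -33 - 510 = -543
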